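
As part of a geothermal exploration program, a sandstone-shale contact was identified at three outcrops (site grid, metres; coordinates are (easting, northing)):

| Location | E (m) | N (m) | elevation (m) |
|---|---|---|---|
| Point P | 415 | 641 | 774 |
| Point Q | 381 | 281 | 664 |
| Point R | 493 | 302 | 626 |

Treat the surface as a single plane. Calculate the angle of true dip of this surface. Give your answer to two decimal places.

27.93°

Let the plane be z = a·E + b·N + c.
Point Q−Point P: −34a − 360b = −110;  Point R−Point P: 78a − 339b = −148.
Solving gives a = −0.40373, b = 0.34369.
Gradient magnitude |∇z| = √(a² + b²) = √(0.16300 + 0.11812) = 0.53020.
True dip = arctan(0.53020) = 27.93°, dipping toward SE (azimuth ≈ 130°).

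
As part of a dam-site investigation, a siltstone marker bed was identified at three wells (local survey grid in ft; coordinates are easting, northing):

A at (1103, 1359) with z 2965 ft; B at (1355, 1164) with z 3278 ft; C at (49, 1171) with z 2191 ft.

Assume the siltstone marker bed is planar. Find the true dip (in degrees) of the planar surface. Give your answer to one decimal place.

Two edge vectors: A→B = (252, -195, 313), A→C = (-1054, -188, -774).
Normal n = (A→B) × (A→C) = (209774, -134854, -252906).
So ∂z/∂easting = −n_x/n_z = 0.82945 and ∂z/∂northing = −n_y/n_z = −0.53322.
Gradient magnitude |∇z| = √(a² + b²) = √(0.68799 + 0.28432) = 0.98606.
True dip = arctan(0.98606) = 44.6°, dipping toward WNW (azimuth ≈ 303°).

44.6°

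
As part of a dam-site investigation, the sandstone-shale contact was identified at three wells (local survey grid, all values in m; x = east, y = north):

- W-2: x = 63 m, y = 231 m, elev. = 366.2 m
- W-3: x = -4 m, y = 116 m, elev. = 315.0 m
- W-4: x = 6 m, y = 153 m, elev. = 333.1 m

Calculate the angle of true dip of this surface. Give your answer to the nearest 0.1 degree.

28.6°

Two edge vectors: W-2→W-3 = (-67, -115, -51.2), W-2→W-4 = (-57, -78, -33.1).
Normal n = (W-2→W-3) × (W-2→W-4) = (-187.1, 700.7, -1329).
So ∂z/∂x = −n_x/n_z = −0.14078 and ∂z/∂y = −n_y/n_z = 0.52724.
Gradient magnitude |∇z| = √(a² + b²) = √(0.01982 + 0.27798) = 0.54571.
True dip = arctan(0.54571) = 28.6°, dipping toward SSE (azimuth ≈ 165°).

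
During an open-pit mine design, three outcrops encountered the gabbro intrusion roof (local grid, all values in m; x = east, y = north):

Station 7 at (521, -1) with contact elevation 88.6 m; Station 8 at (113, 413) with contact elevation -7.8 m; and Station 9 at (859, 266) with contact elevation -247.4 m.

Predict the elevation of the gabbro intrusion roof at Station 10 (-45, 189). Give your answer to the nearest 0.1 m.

Two edge vectors: Station 7→Station 8 = (-408, 414, -96.4), Station 7→Station 9 = (338, 267, -336).
Normal n = (Station 7→Station 8) × (Station 7→Station 9) = (-113365.2, -169671.2, -248868).
So ∂z/∂x = −n_x/n_z = −0.45552 and ∂z/∂y = −n_y/n_z = −0.68177.
Intercept c from Station 7: 88.6 + 237.33 − 0.68 = 325.25.
At (-45, 189): z = 20.5 − 128.9 + 325.25 = 216.9 m.

216.9 m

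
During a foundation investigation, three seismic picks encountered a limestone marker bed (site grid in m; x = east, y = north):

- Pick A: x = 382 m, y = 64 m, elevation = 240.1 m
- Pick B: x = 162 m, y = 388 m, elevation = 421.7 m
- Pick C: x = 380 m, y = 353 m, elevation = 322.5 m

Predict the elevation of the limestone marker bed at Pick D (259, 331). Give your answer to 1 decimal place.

365.9 m

Two edge vectors: Pick A→Pick B = (-220, 324, 181.6), Pick A→Pick C = (-2, 289, 82.4).
Normal n = (Pick A→Pick B) × (Pick A→Pick C) = (-25784.8, 17764.8, -62932).
So ∂z/∂x = −n_x/n_z = −0.40972 and ∂z/∂y = −n_y/n_z = 0.28229.
Intercept c from Pick A: 240.1 + 156.51 − 18.07 = 378.55.
At (259, 331): z = −106.1 + 93.4 + 378.55 = 365.9 m.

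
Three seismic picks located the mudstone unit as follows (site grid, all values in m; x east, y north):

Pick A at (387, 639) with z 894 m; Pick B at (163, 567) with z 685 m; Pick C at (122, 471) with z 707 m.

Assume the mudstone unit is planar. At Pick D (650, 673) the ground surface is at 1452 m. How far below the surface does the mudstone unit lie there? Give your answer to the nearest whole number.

Let the plane be z = a·x + b·y + c.
Pick B−Pick A: −224a − 72b = −209;  Pick C−Pick A: −265a − 168b = −187.
Solving gives a = 1.16688, b = −0.72752.
Then c = 894 − a·387 − b·639 = 907.30.
At (650, 673): z_contact = 758.5 − 489.6 + 907.30 = 1176.2 m.
Depth below ground = 1452 − 1176.2 = 276 m.

276 m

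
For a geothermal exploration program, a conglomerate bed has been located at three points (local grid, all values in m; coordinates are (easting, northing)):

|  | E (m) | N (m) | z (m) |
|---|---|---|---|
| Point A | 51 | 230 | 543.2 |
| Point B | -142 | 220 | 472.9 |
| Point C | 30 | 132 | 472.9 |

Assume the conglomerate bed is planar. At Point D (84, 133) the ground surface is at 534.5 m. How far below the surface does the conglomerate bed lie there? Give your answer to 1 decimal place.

Two edge vectors: Point A→Point B = (-193, -10, -70.3), Point A→Point C = (-21, -98, -70.3).
Normal n = (Point A→Point B) × (Point A→Point C) = (-6186.4, -12091.6, 18704).
So ∂z/∂E = −n_x/n_z = 0.33075 and ∂z/∂N = −n_y/n_z = 0.64647.
Intercept c from Point A: 543.2 − 16.87 − 148.69 = 377.64.
At (84, 133): z_contact = 27.78 + 85.98 + 377.64 = 491.41 m.
Depth below ground = 534.5 − 491.41 = 43.1 m.

43.1 m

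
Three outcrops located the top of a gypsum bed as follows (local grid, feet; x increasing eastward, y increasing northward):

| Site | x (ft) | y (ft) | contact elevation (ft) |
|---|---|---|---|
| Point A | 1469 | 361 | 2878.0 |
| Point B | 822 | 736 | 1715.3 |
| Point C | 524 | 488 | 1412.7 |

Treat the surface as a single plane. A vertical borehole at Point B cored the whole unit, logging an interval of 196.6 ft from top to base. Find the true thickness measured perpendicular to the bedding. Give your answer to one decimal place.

105.3 ft

Let the plane be z = a·x + b·y + c.
Point B−Point A: −647a + 375b = −1162.7;  Point C−Point A: −945a + 127b = −1465.3.
Solving gives a = 1.47618, b = −0.55363.
|∇z| = √(a²+b²) = 1.57658, so dip δ = arctan(1.57658) = 57.61°.
True thickness = vertical thickness × cos δ = 196.6 × cos 57.61° = 105.3 ft.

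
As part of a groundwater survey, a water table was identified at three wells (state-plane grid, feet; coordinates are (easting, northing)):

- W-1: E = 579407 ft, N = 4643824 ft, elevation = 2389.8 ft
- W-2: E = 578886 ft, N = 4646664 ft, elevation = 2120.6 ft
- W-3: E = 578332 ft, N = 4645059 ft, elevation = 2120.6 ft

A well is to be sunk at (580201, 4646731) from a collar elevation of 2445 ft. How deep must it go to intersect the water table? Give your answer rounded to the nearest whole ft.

93 ft

Two edge vectors: W-1→W-2 = (-521, 2840, -269.2), W-1→W-3 = (-1075, 1235, -269.2).
Normal n = (W-1→W-2) × (W-1→W-3) = (-432066, 149136.8, 2409565).
So ∂z/∂E = −n_x/n_z = 0.17931286 and ∂z/∂N = −n_y/n_z = −0.06189366.
Intercept c from W-1: 2389.8 − 103895.13 + 287423.27 = 185917.94.
At (580201, 4646731): z_contact = 104037.5 − 287603.2 + 185917.94 = 2352.2 ft.
Depth below ground = 2445 − 2352.2 = 93 ft.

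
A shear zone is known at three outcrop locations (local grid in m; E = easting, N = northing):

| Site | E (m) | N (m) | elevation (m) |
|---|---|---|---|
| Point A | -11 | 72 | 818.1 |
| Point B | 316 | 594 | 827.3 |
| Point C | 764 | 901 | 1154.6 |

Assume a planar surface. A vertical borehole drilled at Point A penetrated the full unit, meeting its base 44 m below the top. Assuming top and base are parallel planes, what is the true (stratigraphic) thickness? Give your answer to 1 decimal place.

24.7 m

Two edge vectors: Point A→Point B = (327, 522, 9.2), Point A→Point C = (775, 829, 336.5).
Normal n = (Point A→Point B) × (Point A→Point C) = (168026.2, -102905.5, -133467).
So ∂z/∂E = −n_x/n_z = 1.25893 and ∂z/∂N = −n_y/n_z = −0.77102.
|∇z| = √(a²+b²) = 1.47627, so dip δ = arctan(1.47627) = 55.89°.
True thickness = vertical thickness × cos δ = 44 × cos 55.89° = 24.7 m.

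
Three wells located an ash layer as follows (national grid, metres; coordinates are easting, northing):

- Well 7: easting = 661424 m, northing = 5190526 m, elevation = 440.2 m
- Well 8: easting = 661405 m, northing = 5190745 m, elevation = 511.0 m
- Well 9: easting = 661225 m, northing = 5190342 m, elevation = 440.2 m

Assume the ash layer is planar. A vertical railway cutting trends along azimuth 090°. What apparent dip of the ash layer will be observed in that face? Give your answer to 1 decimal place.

15.5°

Two edge vectors: Well 7→Well 8 = (-19, 219, 70.8), Well 7→Well 9 = (-199, -184, 0).
Normal n = (Well 7→Well 8) × (Well 7→Well 9) = (13027.2, -14089.2, 47077).
So ∂z/∂easting = −n_x/n_z = −0.27672 and ∂z/∂northing = −n_y/n_z = 0.29928.
Unit vector along 090° is (sin 90°, cos 90°) = (1.0000, 0.0000).
Slope in that direction = a·(1.0000) + b·(0.0000) = −0.27672.
Apparent dip = arctan|0.27672| = 15.5° (true dip is 22.2°, so apparent ≤ true as expected).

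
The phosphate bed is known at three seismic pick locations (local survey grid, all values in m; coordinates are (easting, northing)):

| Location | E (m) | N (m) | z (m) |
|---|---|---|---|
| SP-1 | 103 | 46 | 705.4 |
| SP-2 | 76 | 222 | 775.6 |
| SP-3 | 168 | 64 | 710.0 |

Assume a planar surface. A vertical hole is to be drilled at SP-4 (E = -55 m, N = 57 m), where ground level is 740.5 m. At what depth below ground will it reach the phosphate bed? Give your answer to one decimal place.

24.8 m

Let the plane be z = a·E + b·N + c.
SP-2−SP-1: −27a + 176b = 70.2;  SP-3−SP-1: 65a + 18b = 4.6.
Solving gives a = −0.03807, b = 0.39302.
Then c = 705.4 − a·103 − b·46 = 691.24.
At (-55, 57): z_contact = 2.09 + 22.40 + 691.24 = 715.74 m.
Depth below ground = 740.5 − 715.74 = 24.8 m.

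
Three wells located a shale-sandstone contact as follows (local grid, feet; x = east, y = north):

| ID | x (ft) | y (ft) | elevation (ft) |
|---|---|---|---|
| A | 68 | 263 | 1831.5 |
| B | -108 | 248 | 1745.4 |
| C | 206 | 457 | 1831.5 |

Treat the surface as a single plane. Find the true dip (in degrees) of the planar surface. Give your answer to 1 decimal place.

32.6°

Let the plane be z = a·x + b·y + c.
B−A: −176a − 15b = −86.1;  C−A: 138a + 194b = 0.
Solving gives a = 0.52078, b = −0.37045.
Gradient magnitude |∇z| = √(a² + b²) = √(0.27121 + 0.13723) = 0.63909.
True dip = arctan(0.63909) = 32.6°, dipping toward NW (azimuth ≈ 305°).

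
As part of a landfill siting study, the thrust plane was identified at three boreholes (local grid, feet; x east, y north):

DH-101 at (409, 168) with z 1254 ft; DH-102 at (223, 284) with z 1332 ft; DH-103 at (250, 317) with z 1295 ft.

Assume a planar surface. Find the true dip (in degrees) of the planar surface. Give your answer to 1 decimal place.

42.1°

Let the plane be z = a·x + b·y + c.
DH-102−DH-101: −186a + 116b = 78;  DH-103−DH-101: −159a + 149b = 41.
Solving gives a = −0.74067, b = −0.51521.
Gradient magnitude |∇z| = √(a² + b²) = √(0.54859 + 0.26544) = 0.90224.
True dip = arctan(0.90224) = 42.1°, dipping toward NE (azimuth ≈ 055°).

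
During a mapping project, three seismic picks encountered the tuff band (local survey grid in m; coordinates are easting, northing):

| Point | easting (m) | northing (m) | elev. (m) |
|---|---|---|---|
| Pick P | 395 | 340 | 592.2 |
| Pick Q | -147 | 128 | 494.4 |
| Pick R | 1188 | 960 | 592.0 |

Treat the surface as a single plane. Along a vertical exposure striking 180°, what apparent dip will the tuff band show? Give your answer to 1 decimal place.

Let the plane be z = a·easting + b·northing + c.
Pick Q−Pick P: −542a − 212b = −97.8;  Pick R−Pick P: 793a + 620b = −0.2.
Solving gives a = 0.36134, b = −0.46249.
Unit vector along 180° is (sin 180°, cos 180°) = (0.0000, -1.0000).
Slope in that direction = a·(0.0000) + b·(-1.0000) = 0.46249.
Apparent dip = arctan|0.46249| = 24.8° (true dip is 30.4°, so apparent ≤ true as expected).

24.8°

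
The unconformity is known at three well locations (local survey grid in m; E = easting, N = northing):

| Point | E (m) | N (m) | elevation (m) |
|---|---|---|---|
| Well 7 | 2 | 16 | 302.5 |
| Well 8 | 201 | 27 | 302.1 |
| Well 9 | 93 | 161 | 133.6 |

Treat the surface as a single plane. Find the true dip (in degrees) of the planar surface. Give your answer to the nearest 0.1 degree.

Let the plane be z = a·E + b·N + c.
Well 8−Well 7: 199a + 11b = −0.4;  Well 9−Well 7: 91a + 145b = −168.9.
Solving gives a = 0.06462, b = −1.20538.
Gradient magnitude |∇z| = √(a² + b²) = √(0.00418 + 1.45294) = 1.20711.
True dip = arctan(1.20711) = 50.4°, dipping toward N (azimuth ≈ 357°).

50.4°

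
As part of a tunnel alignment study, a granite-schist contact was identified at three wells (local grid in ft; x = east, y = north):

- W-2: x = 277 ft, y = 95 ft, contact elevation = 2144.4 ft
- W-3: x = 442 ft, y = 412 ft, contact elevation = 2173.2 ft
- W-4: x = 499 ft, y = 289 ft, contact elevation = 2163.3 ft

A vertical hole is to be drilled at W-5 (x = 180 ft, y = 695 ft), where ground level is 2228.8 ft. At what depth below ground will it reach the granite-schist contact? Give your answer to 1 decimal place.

Let the plane be z = a·x + b·y + c.
W-3−W-2: 165a + 317b = 28.8;  W-4−W-2: 222a + 194b = 18.9.
Solving gives a = 0.01053, b = 0.08537.
Then c = 2144.4 − a·277 − b·95 = 2133.37.
At (180, 695): z_contact = 1.90 + 59.33 + 2133.37 = 2194.60 ft.
Depth below ground = 2228.8 − 2194.60 = 34.2 ft.

34.2 ft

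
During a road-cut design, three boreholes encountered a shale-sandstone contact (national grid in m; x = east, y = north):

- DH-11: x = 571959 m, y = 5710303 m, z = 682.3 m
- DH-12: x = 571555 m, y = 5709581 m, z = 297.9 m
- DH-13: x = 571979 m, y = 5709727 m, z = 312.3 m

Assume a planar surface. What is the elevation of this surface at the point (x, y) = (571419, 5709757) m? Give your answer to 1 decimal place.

435.0 m

Let the plane be z = a·x + b·y + c.
DH-12−DH-11: −404a − 722b = −384.4;  DH-13−DH-11: 20a − 576b = −370.
Solving gives a = −0.185016023, b = 0.635936944.
Then c = 682.3 − a·571959 − b·5710303 = −3524888.76.
At (571419, 5709757): z = −105721.7 + 3631045.4 − 3524888.76 = 435.0 m.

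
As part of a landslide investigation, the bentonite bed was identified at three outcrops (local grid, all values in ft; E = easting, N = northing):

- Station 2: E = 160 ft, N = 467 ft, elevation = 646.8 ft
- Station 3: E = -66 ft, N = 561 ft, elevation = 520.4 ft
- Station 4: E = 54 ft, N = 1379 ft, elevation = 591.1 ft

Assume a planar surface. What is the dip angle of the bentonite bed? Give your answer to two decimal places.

29.29°

Two edge vectors: Station 2→Station 3 = (-226, 94, -126.4), Station 2→Station 4 = (-106, 912, -55.7).
Normal n = (Station 2→Station 3) × (Station 2→Station 4) = (110041, 810.2, -196148).
So ∂z/∂E = −n_x/n_z = 0.56101 and ∂z/∂N = −n_y/n_z = 0.00413.
Gradient magnitude |∇z| = √(a² + b²) = √(0.31473 + 0.00002) = 0.56103.
True dip = arctan(0.56103) = 29.29°, dipping toward W (azimuth ≈ 270°).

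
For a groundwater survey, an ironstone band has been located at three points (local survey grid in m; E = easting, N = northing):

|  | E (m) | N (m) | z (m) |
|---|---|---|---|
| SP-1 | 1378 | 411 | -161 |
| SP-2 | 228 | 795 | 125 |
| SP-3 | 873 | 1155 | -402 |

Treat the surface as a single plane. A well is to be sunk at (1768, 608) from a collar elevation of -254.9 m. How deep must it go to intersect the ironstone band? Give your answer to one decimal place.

211.6 m

Two edge vectors: SP-1→SP-2 = (-1150, 384, 286), SP-1→SP-3 = (-505, 744, -241).
Normal n = (SP-1→SP-2) × (SP-1→SP-3) = (-305328, -421580, -661680).
So ∂z/∂E = −n_x/n_z = −0.461444 and ∂z/∂N = −n_y/n_z = −0.637136.
Intercept c from SP-1: -161 + 635.87 + 261.86 = 736.73.
At (1768, 608): z_contact = −815.83 − 387.38 + 736.73 = -466.48 m.
Depth below ground = -254.9 − (-466.48) = 211.6 m.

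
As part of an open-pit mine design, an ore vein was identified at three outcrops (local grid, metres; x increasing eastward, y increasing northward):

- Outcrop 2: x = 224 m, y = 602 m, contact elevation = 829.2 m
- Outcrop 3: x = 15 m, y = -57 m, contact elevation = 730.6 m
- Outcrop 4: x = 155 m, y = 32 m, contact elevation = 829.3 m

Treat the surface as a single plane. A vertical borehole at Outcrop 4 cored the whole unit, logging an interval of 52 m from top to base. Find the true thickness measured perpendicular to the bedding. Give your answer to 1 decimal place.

Two edge vectors: Outcrop 2→Outcrop 3 = (-209, -659, -98.6), Outcrop 2→Outcrop 4 = (-69, -570, 0.1).
Normal n = (Outcrop 2→Outcrop 3) × (Outcrop 2→Outcrop 4) = (-56267.9, 6824.3, 73659).
So ∂z/∂x = −n_x/n_z = 0.76390 and ∂z/∂y = −n_y/n_z = −0.09265.
|∇z| = √(a²+b²) = 0.76949, so dip δ = arctan(0.76949) = 37.58°.
True thickness = vertical thickness × cos δ = 52 × cos 37.58° = 41.2 m.

41.2 m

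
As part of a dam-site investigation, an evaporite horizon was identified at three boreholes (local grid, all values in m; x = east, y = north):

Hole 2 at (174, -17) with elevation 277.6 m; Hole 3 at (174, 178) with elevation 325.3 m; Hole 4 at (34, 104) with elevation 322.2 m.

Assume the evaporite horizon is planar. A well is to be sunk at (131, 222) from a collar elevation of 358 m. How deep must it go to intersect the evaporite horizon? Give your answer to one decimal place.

Two edge vectors: Hole 2→Hole 3 = (0, 195, 47.7), Hole 2→Hole 4 = (-140, 121, 44.6).
Normal n = (Hole 2→Hole 3) × (Hole 2→Hole 4) = (2925.3, -6678, 27300).
So ∂z/∂x = −n_x/n_z = −0.10715 and ∂z/∂y = −n_y/n_z = 0.24462.
Intercept c from Hole 2: 277.6 + 18.64 + 4.16 = 300.40.
At (131, 222): z_contact = −14.04 + 54.30 + 300.40 = 340.67 m.
Depth below ground = 358 − 340.67 = 17.3 m.

17.3 m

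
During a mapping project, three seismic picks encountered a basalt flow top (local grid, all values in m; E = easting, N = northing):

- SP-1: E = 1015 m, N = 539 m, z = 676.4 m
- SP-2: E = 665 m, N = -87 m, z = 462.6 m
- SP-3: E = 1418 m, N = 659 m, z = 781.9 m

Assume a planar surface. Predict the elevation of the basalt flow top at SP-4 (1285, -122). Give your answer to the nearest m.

Let the plane be z = a·E + b·N + c.
SP-2−SP-1: −350a − 626b = −213.8;  SP-3−SP-1: 403a + 120b = 105.5.
Solving gives a = 0.19206, b = 0.23415.
Then c = 676.4 − a·1015 − b·539 = 355.25.
At (1285, -122): z = 246.8 − 28.6 + 355.25 = 573.5 m.

573 m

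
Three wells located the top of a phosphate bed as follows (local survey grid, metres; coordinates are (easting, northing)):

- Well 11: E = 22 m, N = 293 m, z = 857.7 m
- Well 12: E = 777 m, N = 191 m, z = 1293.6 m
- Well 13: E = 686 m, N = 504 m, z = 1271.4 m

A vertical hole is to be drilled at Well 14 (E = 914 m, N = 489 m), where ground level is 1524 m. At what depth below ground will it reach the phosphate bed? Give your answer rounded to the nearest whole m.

119 m

Let the plane be z = a·E + b·N + c.
Well 12−Well 11: 755a − 102b = 435.9;  Well 13−Well 11: 664a + 211b = 413.7.
Solving gives a = 0.59098, b = 0.10089.
Then c = 857.7 − a·22 − b·293 = 815.14.
At (914, 489): z_contact = 540.2 + 49.3 + 815.14 = 1404.6 m.
Depth below ground = 1524 − 1404.6 = 119 m.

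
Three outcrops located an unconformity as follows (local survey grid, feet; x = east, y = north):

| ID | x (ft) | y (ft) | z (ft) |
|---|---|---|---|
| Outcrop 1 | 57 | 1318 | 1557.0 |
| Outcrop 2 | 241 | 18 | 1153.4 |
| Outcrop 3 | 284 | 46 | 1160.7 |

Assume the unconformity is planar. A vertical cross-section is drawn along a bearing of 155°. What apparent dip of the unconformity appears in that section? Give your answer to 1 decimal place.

16.2°

Let the plane be z = a·x + b·y + c.
Outcrop 2−Outcrop 1: 184a − 1300b = −403.6;  Outcrop 3−Outcrop 1: 227a − 1272b = −396.3.
Solving gives a = −0.02966, b = 0.30626.
Unit vector along 155° is (sin 155°, cos 155°) = (0.4226, -0.9063).
Slope in that direction = a·(0.4226) + b·(-0.9063) = −0.29010.
Apparent dip = arctan|0.29010| = 16.2° (true dip is 17.1°, so apparent ≤ true as expected).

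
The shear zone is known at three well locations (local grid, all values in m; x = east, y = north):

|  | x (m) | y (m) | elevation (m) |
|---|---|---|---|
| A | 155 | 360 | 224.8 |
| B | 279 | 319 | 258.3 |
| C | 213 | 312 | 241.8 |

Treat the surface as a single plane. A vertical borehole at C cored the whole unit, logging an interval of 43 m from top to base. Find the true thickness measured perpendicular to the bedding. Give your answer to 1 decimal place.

Let the plane be z = a·x + b·y + c.
B−A: 124a − 41b = 33.5;  C−A: 58a − 48b = 17.
Solving gives a = 0.25490, b = −0.04617.
|∇z| = √(a²+b²) = 0.25904, so dip δ = arctan(0.25904) = 14.52°.
True thickness = vertical thickness × cos δ = 43 × cos 14.52° = 41.6 m.

41.6 m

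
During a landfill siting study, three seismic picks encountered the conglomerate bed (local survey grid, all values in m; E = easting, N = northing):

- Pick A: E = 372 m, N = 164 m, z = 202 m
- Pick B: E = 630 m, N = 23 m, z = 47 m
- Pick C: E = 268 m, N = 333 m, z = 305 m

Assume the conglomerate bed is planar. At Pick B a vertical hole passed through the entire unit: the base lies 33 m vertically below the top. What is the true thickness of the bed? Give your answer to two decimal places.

Two edge vectors: Pick A→Pick B = (258, -141, -155), Pick A→Pick C = (-104, 169, 103).
Normal n = (Pick A→Pick B) × (Pick A→Pick C) = (11672, -10454, 28938).
So ∂z/∂E = −n_x/n_z = −0.40335 and ∂z/∂N = −n_y/n_z = 0.36126.
|∇z| = √(a²+b²) = 0.54147, so dip δ = arctan(0.54147) = 28.43°.
True thickness = vertical thickness × cos δ = 33 × cos 28.43° = 29.02 m.

29.02 m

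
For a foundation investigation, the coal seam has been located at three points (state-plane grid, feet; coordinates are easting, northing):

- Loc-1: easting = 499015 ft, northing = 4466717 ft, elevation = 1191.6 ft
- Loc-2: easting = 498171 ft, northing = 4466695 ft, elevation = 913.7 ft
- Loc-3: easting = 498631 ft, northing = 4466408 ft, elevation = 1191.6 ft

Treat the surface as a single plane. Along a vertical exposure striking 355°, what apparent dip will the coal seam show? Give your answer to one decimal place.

Let the plane be z = a·easting + b·northing + c.
Loc-2−Loc-1: −844a − 22b = −277.9;  Loc-3−Loc-1: −384a − 309b = 0.
Solving gives a = 0.34029, b = −0.42288.
Unit vector along 355° is (sin 355°, cos 355°) = (-0.0872, 0.9962).
Slope in that direction = a·(-0.0872) + b·(0.9962) = −0.45093.
Apparent dip = arctan|0.45093| = 24.3° (true dip is 28.5°, so apparent ≤ true as expected).

24.3°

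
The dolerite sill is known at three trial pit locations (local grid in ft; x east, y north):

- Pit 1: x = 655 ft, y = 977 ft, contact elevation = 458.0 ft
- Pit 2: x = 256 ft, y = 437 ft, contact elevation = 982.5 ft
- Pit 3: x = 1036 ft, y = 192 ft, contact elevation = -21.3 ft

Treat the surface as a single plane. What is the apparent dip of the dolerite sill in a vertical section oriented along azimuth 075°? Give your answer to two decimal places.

Two edge vectors: Pit 1→Pit 2 = (-399, -540, 524.5), Pit 1→Pit 3 = (381, -785, -479.3).
Normal n = (Pit 1→Pit 2) × (Pit 1→Pit 3) = (670554.5, 8593.8, 518955).
So ∂z/∂x = −n_x/n_z = −1.29212 and ∂z/∂y = −n_y/n_z = −0.01656.
Unit vector along 075° is (sin 75°, cos 75°) = (0.9659, 0.2588).
Slope in that direction = a·(0.9659) + b·(0.2588) = −1.25238.
Apparent dip = arctan|1.25238| = 51.39° (true dip is 52.3°, so apparent ≤ true as expected).

51.39°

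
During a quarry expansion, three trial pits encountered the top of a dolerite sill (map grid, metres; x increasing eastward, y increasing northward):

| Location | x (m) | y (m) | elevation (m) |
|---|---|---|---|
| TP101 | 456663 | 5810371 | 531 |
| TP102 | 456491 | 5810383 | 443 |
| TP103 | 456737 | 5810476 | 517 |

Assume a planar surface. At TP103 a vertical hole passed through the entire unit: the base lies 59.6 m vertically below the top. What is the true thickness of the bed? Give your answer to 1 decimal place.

Two edge vectors: TP101→TP102 = (-172, 12, -88), TP101→TP103 = (74, 105, -14).
Normal n = (TP101→TP102) × (TP101→TP103) = (9072, -8920, -18948).
So ∂z/∂x = −n_x/n_z = 0.47878 and ∂z/∂y = −n_y/n_z = −0.47076.
|∇z| = √(a²+b²) = 0.67145, so dip δ = arctan(0.67145) = 33.88°.
True thickness = vertical thickness × cos δ = 59.6 × cos 33.88° = 49.5 m.

49.5 m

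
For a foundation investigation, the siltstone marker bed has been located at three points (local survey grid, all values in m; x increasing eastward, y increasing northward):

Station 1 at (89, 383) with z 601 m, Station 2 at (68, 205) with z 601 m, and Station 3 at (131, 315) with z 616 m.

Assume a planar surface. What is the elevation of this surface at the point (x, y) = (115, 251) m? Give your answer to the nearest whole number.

Two edge vectors: Station 1→Station 2 = (-21, -178, 0), Station 1→Station 3 = (42, -68, 15).
Normal n = (Station 1→Station 2) × (Station 1→Station 3) = (-2670, 315, 8904).
So ∂z/∂x = −n_x/n_z = 0.29987 and ∂z/∂y = −n_y/n_z = −0.03538.
Intercept c from Station 1: 601 − 26.69 + 13.55 = 587.86.
At (115, 251): z = 34.5 − 8.9 + 587.86 = 613.5 m.

613 m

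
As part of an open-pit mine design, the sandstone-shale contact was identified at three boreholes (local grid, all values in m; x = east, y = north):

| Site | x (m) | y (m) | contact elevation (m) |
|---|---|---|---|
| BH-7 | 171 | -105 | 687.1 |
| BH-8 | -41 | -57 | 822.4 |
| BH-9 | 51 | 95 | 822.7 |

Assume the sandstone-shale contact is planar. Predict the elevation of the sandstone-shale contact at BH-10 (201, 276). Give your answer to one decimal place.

800.4 m

Let the plane be z = a·x + b·y + c.
BH-8−BH-7: −212a + 48b = 135.3;  BH-9−BH-7: −120a + 200b = 135.6.
Solving gives a = −0.56090, b = 0.34146.
Then c = 687.1 − a·171 − b·-105 = 818.87.
At (201, 276): z = −112.7 + 94.2 + 818.87 = 800.4 m.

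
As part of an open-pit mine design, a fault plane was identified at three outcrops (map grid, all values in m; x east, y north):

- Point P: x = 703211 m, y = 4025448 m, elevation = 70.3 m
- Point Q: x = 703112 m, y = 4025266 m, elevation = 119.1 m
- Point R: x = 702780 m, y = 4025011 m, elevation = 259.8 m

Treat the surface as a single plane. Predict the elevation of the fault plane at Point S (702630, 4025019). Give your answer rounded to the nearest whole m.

Two edge vectors: Point P→Point Q = (-99, -182, 48.8), Point P→Point R = (-431, -437, 189.5).
Normal n = (Point P→Point Q) × (Point P→Point R) = (-13163.4, -2272.3, -35179).
So ∂z/∂x = −n_x/n_z = −0.37418346 and ∂z/∂y = −n_y/n_z = −0.06459251.
Intercept c from Point P: 70.3 + 263129.93 + 260013.80 = 523214.03.
At (702630, 4025019): z = −262912.5 − 259986.1 + 523214.03 = 315.4 m.

315 m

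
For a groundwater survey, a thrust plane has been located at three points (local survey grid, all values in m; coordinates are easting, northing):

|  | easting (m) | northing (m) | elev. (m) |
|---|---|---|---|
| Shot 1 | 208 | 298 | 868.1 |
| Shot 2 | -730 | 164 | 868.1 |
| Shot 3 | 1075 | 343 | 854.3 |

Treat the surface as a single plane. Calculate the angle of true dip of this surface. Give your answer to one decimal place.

10.0°

Two edge vectors: Shot 1→Shot 2 = (-938, -134, 0), Shot 1→Shot 3 = (867, 45, -13.8).
Normal n = (Shot 1→Shot 2) × (Shot 1→Shot 3) = (1849.2, -12944.4, 73968).
So ∂z/∂easting = −n_x/n_z = −0.02500 and ∂z/∂northing = −n_y/n_z = 0.17500.
Gradient magnitude |∇z| = √(a² + b²) = √(0.00063 + 0.03063) = 0.17678.
True dip = arctan(0.17678) = 10.0°, dipping toward S (azimuth ≈ 172°).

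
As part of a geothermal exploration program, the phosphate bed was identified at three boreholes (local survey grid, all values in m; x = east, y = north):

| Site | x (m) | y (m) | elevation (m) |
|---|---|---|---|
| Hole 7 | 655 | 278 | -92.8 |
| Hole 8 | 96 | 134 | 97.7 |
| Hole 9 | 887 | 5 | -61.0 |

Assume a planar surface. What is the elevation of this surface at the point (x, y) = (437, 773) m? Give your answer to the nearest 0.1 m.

-202.1 m

Let the plane be z = a·x + b·y + c.
Hole 8−Hole 7: −559a − 144b = 190.5;  Hole 9−Hole 7: 232a − 273b = 31.8.
Solving gives a = −0.25496, b = −0.33316.
Then c = -92.8 − a·655 − b·278 = 166.82.
At (437, 773): z = −111.4 − 257.5 + 166.82 = -202.1 m.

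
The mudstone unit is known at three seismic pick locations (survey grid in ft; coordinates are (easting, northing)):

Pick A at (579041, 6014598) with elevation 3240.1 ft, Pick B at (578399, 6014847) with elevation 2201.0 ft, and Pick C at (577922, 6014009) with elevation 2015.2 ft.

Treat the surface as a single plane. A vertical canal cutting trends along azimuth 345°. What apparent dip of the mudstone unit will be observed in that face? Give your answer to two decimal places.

42.46°

Two edge vectors: Pick A→Pick B = (-642, 249, -1039.1), Pick A→Pick C = (-1119, -589, -1224.9).
Normal n = (Pick A→Pick B) × (Pick A→Pick C) = (-917030, 376367.1, 656769).
So ∂z/∂E = −n_x/n_z = 1.39627 and ∂z/∂N = −n_y/n_z = −0.57306.
Unit vector along 345° is (sin 345°, cos 345°) = (-0.2588, 0.9659).
Slope in that direction = a·(-0.2588) + b·(0.9659) = −0.91491.
Apparent dip = arctan|0.91491| = 42.46° (true dip is 56.5°, so apparent ≤ true as expected).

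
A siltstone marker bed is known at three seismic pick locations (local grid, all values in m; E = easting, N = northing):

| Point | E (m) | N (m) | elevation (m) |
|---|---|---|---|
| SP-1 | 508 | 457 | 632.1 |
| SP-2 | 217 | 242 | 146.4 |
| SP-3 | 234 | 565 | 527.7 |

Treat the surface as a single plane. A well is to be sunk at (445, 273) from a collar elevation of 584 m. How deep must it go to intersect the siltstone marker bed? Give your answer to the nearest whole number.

Let the plane be z = a·E + b·N + c.
SP-2−SP-1: −291a − 215b = −485.7;  SP-3−SP-1: −274a + 108b = −104.4.
Solving gives a = 0.82913, b = 1.13686.
Then c = 632.1 − a·508 − b·457 = −308.64.
At (445, 273): z_contact = 369.0 + 310.4 − 308.64 = 370.7 m.
Depth below ground = 584 − 370.7 = 213 m.

213 m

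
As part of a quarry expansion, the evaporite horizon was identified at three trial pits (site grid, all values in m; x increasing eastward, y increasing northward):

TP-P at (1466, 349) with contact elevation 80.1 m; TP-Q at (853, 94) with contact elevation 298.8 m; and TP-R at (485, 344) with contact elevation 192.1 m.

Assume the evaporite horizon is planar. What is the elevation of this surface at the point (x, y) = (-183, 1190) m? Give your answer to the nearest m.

Let the plane be z = a·x + b·y + c.
TP-Q−TP-P: −613a − 255b = 218.7;  TP-R−TP-P: −981a − 5b = 112.
Solving gives a = −0.11116, b = −0.59043.
Then c = 80.1 − a·1466 − b·349 = 449.12.
At (-183, 1190): z = 20.3 − 702.6 + 449.12 = -233.1 m.

-233 m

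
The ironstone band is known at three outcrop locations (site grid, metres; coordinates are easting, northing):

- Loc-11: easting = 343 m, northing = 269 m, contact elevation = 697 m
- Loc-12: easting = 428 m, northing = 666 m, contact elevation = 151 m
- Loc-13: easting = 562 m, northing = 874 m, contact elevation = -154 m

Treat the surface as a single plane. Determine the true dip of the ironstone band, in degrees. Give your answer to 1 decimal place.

53.4°

Two edge vectors: Loc-11→Loc-12 = (85, 397, -546), Loc-11→Loc-13 = (219, 605, -851).
Normal n = (Loc-11→Loc-12) × (Loc-11→Loc-13) = (-7517, -47239, -35518).
So ∂z/∂easting = −n_x/n_z = −0.21164 and ∂z/∂northing = −n_y/n_z = −1.33000.
Gradient magnitude |∇z| = √(a² + b²) = √(0.04479 + 1.76890) = 1.34674.
True dip = arctan(1.34674) = 53.4°, dipping toward N (azimuth ≈ 009°).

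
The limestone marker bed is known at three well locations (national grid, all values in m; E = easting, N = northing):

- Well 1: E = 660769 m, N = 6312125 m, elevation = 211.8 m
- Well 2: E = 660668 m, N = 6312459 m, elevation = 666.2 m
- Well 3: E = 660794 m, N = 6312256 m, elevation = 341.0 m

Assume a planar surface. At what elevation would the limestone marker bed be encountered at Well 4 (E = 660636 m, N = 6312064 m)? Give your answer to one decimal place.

Let the plane be z = a·E + b·N + c.
Well 2−Well 1: −101a + 334b = 454.4;  Well 3−Well 1: 25a + 131b = 129.2.
Solving gives a = −0.758704416, b = 1.131050461.
Then c = 211.8 − a·660769 − b·6312125 = −6637791.73.
At (660636, 6312064): z = −501227.5 + 7139262.9 − 6637791.73 = 243.7 m.

243.7 m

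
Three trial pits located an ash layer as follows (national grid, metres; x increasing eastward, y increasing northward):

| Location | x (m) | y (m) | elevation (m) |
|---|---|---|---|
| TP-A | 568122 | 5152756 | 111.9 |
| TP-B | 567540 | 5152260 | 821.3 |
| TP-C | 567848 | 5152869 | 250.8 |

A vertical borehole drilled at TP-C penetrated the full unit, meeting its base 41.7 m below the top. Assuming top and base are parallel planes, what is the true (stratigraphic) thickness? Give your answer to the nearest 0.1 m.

Let the plane be z = a·x + b·y + c.
TP-B−TP-A: −582a − 496b = 709.4;  TP-C−TP-A: −274a + 113b = 138.9.
Solving gives a = −0.73911, b = −0.56298.
|∇z| = √(a²+b²) = 0.92910, so dip δ = arctan(0.92910) = 42.90°.
True thickness = vertical thickness × cos δ = 41.7 × cos 42.90° = 30.5 m.

30.5 m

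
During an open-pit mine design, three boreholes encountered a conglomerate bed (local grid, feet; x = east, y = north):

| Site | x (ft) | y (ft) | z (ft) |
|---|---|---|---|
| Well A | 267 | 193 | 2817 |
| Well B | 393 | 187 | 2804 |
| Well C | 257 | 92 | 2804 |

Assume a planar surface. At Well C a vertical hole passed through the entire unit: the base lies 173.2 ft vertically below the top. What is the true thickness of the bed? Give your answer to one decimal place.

170.8 ft

Let the plane be z = a·x + b·y + c.
Well B−Well A: 126a − 6b = −13;  Well C−Well A: −10a − 101b = −13.
Solving gives a = −0.09659, b = 0.13828.
|∇z| = √(a²+b²) = 0.16867, so dip δ = arctan(0.16867) = 9.57°.
True thickness = vertical thickness × cos δ = 173.2 × cos 9.57° = 170.8 ft.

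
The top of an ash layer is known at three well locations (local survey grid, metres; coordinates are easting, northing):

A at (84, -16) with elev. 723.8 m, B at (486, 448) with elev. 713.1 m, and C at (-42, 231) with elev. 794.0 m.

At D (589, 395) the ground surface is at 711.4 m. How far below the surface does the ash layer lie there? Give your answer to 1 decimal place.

30.3 m

Two edge vectors: A→B = (402, 464, -10.7), A→C = (-126, 247, 70.2).
Normal n = (A→B) × (A→C) = (35215.7, -26872.2, 157758).
So ∂z/∂easting = −n_x/n_z = −0.22323 and ∂z/∂northing = −n_y/n_z = 0.17034.
Intercept c from A: 723.8 + 18.75 + 2.73 = 745.28.
At (589, 395): z_contact = −131.48 + 67.28 + 745.28 = 681.08 m.
Depth below ground = 711.4 − 681.08 = 30.3 m.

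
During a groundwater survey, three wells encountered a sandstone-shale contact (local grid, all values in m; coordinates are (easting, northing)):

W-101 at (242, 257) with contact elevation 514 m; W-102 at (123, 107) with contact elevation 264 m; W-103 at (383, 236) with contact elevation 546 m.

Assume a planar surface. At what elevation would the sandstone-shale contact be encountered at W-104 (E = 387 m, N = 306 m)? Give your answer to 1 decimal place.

Let the plane be z = a·E + b·N + c.
W-102−W-101: −119a − 150b = −250;  W-103−W-101: 141a − 21b = 32.
Solving gives a = 0.42497, b = 1.32953.
Then c = 514 − a·242 − b·257 = 69.47.
At (387, 306): z = 164.5 + 406.8 + 69.47 = 640.8 m.

640.8 m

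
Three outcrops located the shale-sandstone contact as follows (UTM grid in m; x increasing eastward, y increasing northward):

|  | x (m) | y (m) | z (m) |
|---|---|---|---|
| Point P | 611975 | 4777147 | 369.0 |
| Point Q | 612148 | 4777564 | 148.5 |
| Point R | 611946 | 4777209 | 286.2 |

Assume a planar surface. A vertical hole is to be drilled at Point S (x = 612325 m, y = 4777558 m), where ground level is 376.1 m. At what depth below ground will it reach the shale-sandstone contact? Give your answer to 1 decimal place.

Two edge vectors: Point P→Point Q = (173, 417, -220.5), Point P→Point R = (-29, 62, -82.8).
Normal n = (Point P→Point Q) × (Point P→Point R) = (-20856.6, 20718.9, 22819).
So ∂z/∂x = −n_x/n_z = 0.914001490 and ∂z/∂y = −n_y/n_z = −0.907967045.
Intercept c from Point P: 369 − 559346.06 + 4337492.05 = 3778514.98.
At (612325, 4777558): z_contact = 559665.96 − 4337865.22 + 3778514.98 = 315.73 m.
Depth below ground = 376.1 − 315.73 = 60.4 m.

60.4 m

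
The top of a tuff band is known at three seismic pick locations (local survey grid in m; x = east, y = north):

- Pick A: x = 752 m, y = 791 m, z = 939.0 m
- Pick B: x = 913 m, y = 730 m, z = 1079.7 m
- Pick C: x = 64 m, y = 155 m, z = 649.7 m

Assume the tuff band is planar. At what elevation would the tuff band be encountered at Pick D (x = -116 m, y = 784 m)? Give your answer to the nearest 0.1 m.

297.3 m

Two edge vectors: Pick A→Pick B = (161, -61, 140.7), Pick A→Pick C = (-688, -636, -289.3).
Normal n = (Pick A→Pick B) × (Pick A→Pick C) = (107132.5, -50224.3, -144364).
So ∂z/∂x = −n_x/n_z = 0.74210 and ∂z/∂y = −n_y/n_z = −0.34790.
Intercept c from Pick A: 939 − 558.06 + 275.19 = 656.13.
At (-116, 784): z = −86.1 − 272.8 + 656.13 = 297.3 m.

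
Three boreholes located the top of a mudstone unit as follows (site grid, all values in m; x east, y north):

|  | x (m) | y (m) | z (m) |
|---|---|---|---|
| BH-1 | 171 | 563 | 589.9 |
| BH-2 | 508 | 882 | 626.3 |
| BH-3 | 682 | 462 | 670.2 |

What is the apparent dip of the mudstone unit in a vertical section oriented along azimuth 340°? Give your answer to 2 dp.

5.21°

Let the plane be z = a·x + b·y + c.
BH-2−BH-1: 337a + 319b = 36.4;  BH-3−BH-1: 511a − 101b = 80.3.
Solving gives a = 0.14866, b = −0.04294.
Unit vector along 340° is (sin 340°, cos 340°) = (-0.3420, 0.9397).
Slope in that direction = a·(-0.3420) + b·(0.9397) = −0.09119.
Apparent dip = arctan|0.09119| = 5.21° (true dip is 8.8°, so apparent ≤ true as expected).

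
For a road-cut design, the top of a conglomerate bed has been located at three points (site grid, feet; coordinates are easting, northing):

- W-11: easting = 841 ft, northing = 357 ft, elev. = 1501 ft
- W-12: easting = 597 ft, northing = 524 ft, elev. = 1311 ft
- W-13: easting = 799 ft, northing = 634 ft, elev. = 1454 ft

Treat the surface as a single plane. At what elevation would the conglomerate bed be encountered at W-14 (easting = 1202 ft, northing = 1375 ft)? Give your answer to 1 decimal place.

1709.3 ft

Let the plane be z = a·easting + b·northing + c.
W-12−W-11: −244a + 167b = −190;  W-13−W-11: −42a + 277b = −47.
Solving gives a = 0.739278, b = −0.057582.
Then c = 1501 − a·841 − b·357 = 899.82.
At (1202, 1375): z = 888.6 − 79.2 + 899.82 = 1709.3 ft.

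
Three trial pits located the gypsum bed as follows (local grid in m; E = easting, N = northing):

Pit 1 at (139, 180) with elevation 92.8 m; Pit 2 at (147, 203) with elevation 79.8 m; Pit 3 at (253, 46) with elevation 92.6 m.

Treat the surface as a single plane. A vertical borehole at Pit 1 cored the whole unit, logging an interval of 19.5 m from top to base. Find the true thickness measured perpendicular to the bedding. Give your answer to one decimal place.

Let the plane be z = a·E + b·N + c.
Pit 2−Pit 1: 8a + 23b = −13;  Pit 3−Pit 1: 114a − 134b = −0.2.
Solving gives a = −0.47282, b = −0.40076.
|∇z| = √(a²+b²) = 0.61981, so dip δ = arctan(0.61981) = 31.79°.
True thickness = vertical thickness × cos δ = 19.5 × cos 31.79° = 16.6 m.

16.6 m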